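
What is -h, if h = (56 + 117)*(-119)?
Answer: 20587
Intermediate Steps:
h = -20587 (h = 173*(-119) = -20587)
-h = -1*(-20587) = 20587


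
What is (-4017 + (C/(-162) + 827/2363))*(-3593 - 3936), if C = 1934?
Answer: 5805490570165/191403 ≈ 3.0331e+7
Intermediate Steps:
(-4017 + (C/(-162) + 827/2363))*(-3593 - 3936) = (-4017 + (1934/(-162) + 827/2363))*(-3593 - 3936) = (-4017 + (1934*(-1/162) + 827*(1/2363)))*(-7529) = (-4017 + (-967/81 + 827/2363))*(-7529) = (-4017 - 2218034/191403)*(-7529) = -771083885/191403*(-7529) = 5805490570165/191403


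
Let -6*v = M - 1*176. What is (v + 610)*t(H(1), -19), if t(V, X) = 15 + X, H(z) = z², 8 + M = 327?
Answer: -7034/3 ≈ -2344.7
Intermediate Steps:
M = 319 (M = -8 + 327 = 319)
v = -143/6 (v = -(319 - 1*176)/6 = -(319 - 176)/6 = -⅙*143 = -143/6 ≈ -23.833)
(v + 610)*t(H(1), -19) = (-143/6 + 610)*(15 - 19) = (3517/6)*(-4) = -7034/3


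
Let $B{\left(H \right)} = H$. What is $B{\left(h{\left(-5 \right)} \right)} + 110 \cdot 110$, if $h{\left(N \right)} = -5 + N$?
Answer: $12090$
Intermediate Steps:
$B{\left(h{\left(-5 \right)} \right)} + 110 \cdot 110 = \left(-5 - 5\right) + 110 \cdot 110 = -10 + 12100 = 12090$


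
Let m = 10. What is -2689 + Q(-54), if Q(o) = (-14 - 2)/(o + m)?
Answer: -29575/11 ≈ -2688.6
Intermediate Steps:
Q(o) = -16/(10 + o) (Q(o) = (-14 - 2)/(o + 10) = -16/(10 + o))
-2689 + Q(-54) = -2689 - 16/(10 - 54) = -2689 - 16/(-44) = -2689 - 16*(-1/44) = -2689 + 4/11 = -29575/11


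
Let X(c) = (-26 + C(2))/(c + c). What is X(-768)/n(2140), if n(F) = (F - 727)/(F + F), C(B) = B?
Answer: 535/11304 ≈ 0.047328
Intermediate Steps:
n(F) = (-727 + F)/(2*F) (n(F) = (-727 + F)/((2*F)) = (-727 + F)*(1/(2*F)) = (-727 + F)/(2*F))
X(c) = -12/c (X(c) = (-26 + 2)/(c + c) = -24/(2*c) = (1/(2*c))*(-24) = -12/c)
X(-768)/n(2140) = (-12/(-768))/(((½)*(-727 + 2140)/2140)) = (-12*(-1/768))/(((½)*(1/2140)*1413)) = 1/(64*(1413/4280)) = (1/64)*(4280/1413) = 535/11304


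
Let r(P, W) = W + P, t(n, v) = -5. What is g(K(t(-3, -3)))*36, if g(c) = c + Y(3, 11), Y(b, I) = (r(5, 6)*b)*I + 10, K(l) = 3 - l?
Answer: 13716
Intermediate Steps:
r(P, W) = P + W
Y(b, I) = 10 + 11*I*b (Y(b, I) = ((5 + 6)*b)*I + 10 = (11*b)*I + 10 = 11*I*b + 10 = 10 + 11*I*b)
g(c) = 373 + c (g(c) = c + (10 + 11*11*3) = c + (10 + 363) = c + 373 = 373 + c)
g(K(t(-3, -3)))*36 = (373 + (3 - 1*(-5)))*36 = (373 + (3 + 5))*36 = (373 + 8)*36 = 381*36 = 13716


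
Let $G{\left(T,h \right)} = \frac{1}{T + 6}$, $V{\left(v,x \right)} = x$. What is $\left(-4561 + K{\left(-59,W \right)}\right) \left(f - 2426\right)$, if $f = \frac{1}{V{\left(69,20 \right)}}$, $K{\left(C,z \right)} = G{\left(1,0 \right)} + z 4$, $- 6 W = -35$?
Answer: $\frac{385273206}{35} \approx 1.1008 \cdot 10^{7}$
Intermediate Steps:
$W = \frac{35}{6}$ ($W = \left(- \frac{1}{6}\right) \left(-35\right) = \frac{35}{6} \approx 5.8333$)
$G{\left(T,h \right)} = \frac{1}{6 + T}$
$K{\left(C,z \right)} = \frac{1}{7} + 4 z$ ($K{\left(C,z \right)} = \frac{1}{6 + 1} + z 4 = \frac{1}{7} + 4 z$)
$f = \frac{1}{20} \approx 0.05$
$\left(-4561 + K{\left(-59,W \right)}\right) \left(f - 2426\right) = \left(-4561 + \left(\frac{1}{7} + 4 \cdot \frac{35}{6}\right)\right) \left(\frac{1}{20} - 2426\right) = \left(-4561 + \left(\frac{1}{7} + \frac{70}{3}\right)\right) \left(- \frac{48519}{20}\right) = \left(-4561 + \frac{493}{21}\right) \left(- \frac{48519}{20}\right) = \left(- \frac{95288}{21}\right) \left(- \frac{48519}{20}\right) = \frac{385273206}{35}$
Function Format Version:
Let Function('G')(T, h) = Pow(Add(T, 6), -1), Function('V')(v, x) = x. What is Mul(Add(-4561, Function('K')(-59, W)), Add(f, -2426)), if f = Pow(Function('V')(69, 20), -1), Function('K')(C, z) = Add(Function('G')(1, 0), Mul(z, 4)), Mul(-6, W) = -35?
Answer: Rational(385273206, 35) ≈ 1.1008e+7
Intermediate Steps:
W = Rational(35, 6) (W = Mul(Rational(-1, 6), -35) = Rational(35, 6) ≈ 5.8333)
Function('G')(T, h) = Pow(Add(6, T), -1)
Function('K')(C, z) = Add(Rational(1, 7), Mul(4, z)) (Function('K')(C, z) = Add(Pow(Add(6, 1), -1), Mul(z, 4)) = Add(Pow(7, -1), Mul(4, z)) = Add(Rational(1, 7), Mul(4, z)))
f = Rational(1, 20) (f = Pow(20, -1) = Rational(1, 20) ≈ 0.050000)
Mul(Add(-4561, Function('K')(-59, W)), Add(f, -2426)) = Mul(Add(-4561, Add(Rational(1, 7), Mul(4, Rational(35, 6)))), Add(Rational(1, 20), -2426)) = Mul(Add(-4561, Add(Rational(1, 7), Rational(70, 3))), Rational(-48519, 20)) = Mul(Add(-4561, Rational(493, 21)), Rational(-48519, 20)) = Mul(Rational(-95288, 21), Rational(-48519, 20)) = Rational(385273206, 35)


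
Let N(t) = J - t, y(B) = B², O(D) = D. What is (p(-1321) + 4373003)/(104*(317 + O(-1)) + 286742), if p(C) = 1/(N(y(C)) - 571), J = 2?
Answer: 7633557766829/557907429660 ≈ 13.682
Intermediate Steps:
N(t) = 2 - t
p(C) = 1/(-569 - C²) (p(C) = 1/((2 - C²) - 571) = 1/(-569 - C²))
(p(-1321) + 4373003)/(104*(317 + O(-1)) + 286742) = (-1/(569 + (-1321)²) + 4373003)/(104*(317 - 1) + 286742) = (-1/(569 + 1745041) + 4373003)/(104*316 + 286742) = (-1/1745610 + 4373003)/(32864 + 286742) = (-1*1/1745610 + 4373003)/319606 = (-1/1745610 + 4373003)*(1/319606) = (7633557766829/1745610)*(1/319606) = 7633557766829/557907429660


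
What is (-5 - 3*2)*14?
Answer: -154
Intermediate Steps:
(-5 - 3*2)*14 = (-5 - 6)*14 = -11*14 = -154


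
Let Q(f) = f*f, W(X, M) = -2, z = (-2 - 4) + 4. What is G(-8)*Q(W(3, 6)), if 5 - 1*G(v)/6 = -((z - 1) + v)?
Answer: -144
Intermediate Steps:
z = -2 (z = -6 + 4 = -2)
Q(f) = f²
G(v) = 12 + 6*v (G(v) = 30 - (-6)*((-2 - 1) + v) = 30 - (-6)*(-3 + v) = 30 - 6*(3 - v) = 30 + (-18 + 6*v) = 12 + 6*v)
G(-8)*Q(W(3, 6)) = (12 + 6*(-8))*(-2)² = (12 - 48)*4 = -36*4 = -144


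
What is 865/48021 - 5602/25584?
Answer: -13715749/68253848 ≈ -0.20095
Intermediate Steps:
865/48021 - 5602/25584 = 865*(1/48021) - 5602*1/25584 = 865/48021 - 2801/12792 = -13715749/68253848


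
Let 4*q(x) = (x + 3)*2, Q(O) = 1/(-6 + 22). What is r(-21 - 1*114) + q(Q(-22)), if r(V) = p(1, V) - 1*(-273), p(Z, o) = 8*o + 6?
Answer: -25583/32 ≈ -799.47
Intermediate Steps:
p(Z, o) = 6 + 8*o
Q(O) = 1/16
q(x) = 3/2 + x/2 (q(x) = ((x + 3)*2)/4 = ((3 + x)*2)/4 = (6 + 2*x)/4 = 3/2 + x/2)
r(V) = 279 + 8*V (r(V) = (6 + 8*V) - 1*(-273) = (6 + 8*V) + 273 = 279 + 8*V)
r(-21 - 1*114) + q(Q(-22)) = (279 + 8*(-21 - 1*114)) + (3/2 + (½)*(1/16)) = (279 + 8*(-21 - 114)) + (3/2 + 1/32) = (279 + 8*(-135)) + 49/32 = (279 - 1080) + 49/32 = -801 + 49/32 = -25583/32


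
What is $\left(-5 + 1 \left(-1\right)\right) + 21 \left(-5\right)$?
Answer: $-111$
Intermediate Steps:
$\left(-5 + 1 \left(-1\right)\right) + 21 \left(-5\right) = \left(-5 - 1\right) - 105 = -6 - 105 = -111$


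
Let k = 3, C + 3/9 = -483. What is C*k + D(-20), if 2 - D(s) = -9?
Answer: -1439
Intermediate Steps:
C = -1450/3 (C = -⅓ - 483 = -1450/3 ≈ -483.33)
D(s) = 11 (D(s) = 2 - 1*(-9) = 2 + 9 = 11)
C*k + D(-20) = -1450/3*3 + 11 = -1450 + 11 = -1439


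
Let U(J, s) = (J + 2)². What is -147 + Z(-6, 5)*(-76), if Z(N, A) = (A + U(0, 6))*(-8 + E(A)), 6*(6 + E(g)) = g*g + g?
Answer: 6009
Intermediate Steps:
E(g) = -6 + g/6 + g²/6 (E(g) = -6 + (g*g + g)/6 = -6 + (g² + g)/6 = -6 + (g + g²)/6 = -6 + (g/6 + g²/6) = -6 + g/6 + g²/6)
U(J, s) = (2 + J)²
Z(N, A) = (4 + A)*(-14 + A/6 + A²/6) (Z(N, A) = (A + (2 + 0)²)*(-8 + (-6 + A/6 + A²/6)) = (A + 2²)*(-14 + A/6 + A²/6) = (A + 4)*(-14 + A/6 + A²/6) = (4 + A)*(-14 + A/6 + A²/6))
-147 + Z(-6, 5)*(-76) = -147 + (-56 - 40/3*5 + (⅙)*5³ + (⅚)*5²)*(-76) = -147 + (-56 - 200/3 + (⅙)*125 + (⅚)*25)*(-76) = -147 + (-56 - 200/3 + 125/6 + 125/6)*(-76) = -147 - 81*(-76) = -147 + 6156 = 6009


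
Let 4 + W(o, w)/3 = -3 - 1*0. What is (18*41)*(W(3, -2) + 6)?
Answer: -11070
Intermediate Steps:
W(o, w) = -21 (W(o, w) = -12 + 3*(-3 - 1*0) = -12 + 3*(-3 + 0) = -12 + 3*(-3) = -12 - 9 = -21)
(18*41)*(W(3, -2) + 6) = (18*41)*(-21 + 6) = 738*(-15) = -11070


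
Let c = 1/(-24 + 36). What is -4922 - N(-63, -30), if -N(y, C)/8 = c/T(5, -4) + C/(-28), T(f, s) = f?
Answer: -515896/105 ≈ -4913.3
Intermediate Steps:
c = 1/12 ≈ 0.083333
N(y, C) = -2/15 + 2*C/7 (N(y, C) = -8*((1/12)/5 + C/(-28)) = -8*((1/12)*(1/5) + C*(-1/28)) = -8*(1/60 - C/28) = -2/15 + 2*C/7)
-4922 - N(-63, -30) = -4922 - (-2/15 + (2/7)*(-30)) = -4922 - (-2/15 - 60/7) = -4922 - 1*(-914/105) = -4922 + 914/105 = -515896/105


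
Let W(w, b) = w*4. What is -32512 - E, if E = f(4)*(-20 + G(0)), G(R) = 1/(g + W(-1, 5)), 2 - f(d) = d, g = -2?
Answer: -97657/3 ≈ -32552.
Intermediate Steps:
W(w, b) = 4*w
f(d) = 2 - d
G(R) = -⅙ (G(R) = 1/(-2 + 4*(-1)) = 1/(-2 - 4) = 1/(-6) = -⅙)
E = 121/3 (E = (2 - 1*4)*(-20 - ⅙) = (2 - 4)*(-121/6) = -2*(-121/6) = 121/3 ≈ 40.333)
-32512 - E = -32512 - 1*121/3 = -32512 - 121/3 = -97657/3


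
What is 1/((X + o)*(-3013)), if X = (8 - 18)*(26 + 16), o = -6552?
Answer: 1/21006636 ≈ 4.7604e-8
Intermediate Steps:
X = -420 (X = -10*42 = -420)
1/((X + o)*(-3013)) = 1/(-420 - 6552*(-3013)) = -1/3013/(-6972) = -1/6972*(-1/3013) = 1/21006636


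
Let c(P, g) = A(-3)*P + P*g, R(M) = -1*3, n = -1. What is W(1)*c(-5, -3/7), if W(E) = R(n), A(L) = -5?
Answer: -570/7 ≈ -81.429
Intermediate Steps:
R(M) = -3
c(P, g) = -5*P + P*g
W(E) = -3
W(1)*c(-5, -3/7) = -(-15)*(-5 - 3/7) = -(-15)*(-38)/7 = -3*190/7 = -570/7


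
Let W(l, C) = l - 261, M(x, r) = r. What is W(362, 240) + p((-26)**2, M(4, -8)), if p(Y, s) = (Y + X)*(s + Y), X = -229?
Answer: 298697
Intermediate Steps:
W(l, C) = -261 + l
p(Y, s) = (-229 + Y)*(Y + s) (p(Y, s) = (Y - 229)*(s + Y) = (-229 + Y)*(Y + s))
W(362, 240) + p((-26)**2, M(4, -8)) = (-261 + 362) + (((-26)**2)**2 - 229*(-26)**2 - 229*(-8) + (-26)**2*(-8)) = 101 + (676**2 - 229*676 + 1832 + 676*(-8)) = 101 + (456976 - 154804 + 1832 - 5408) = 101 + 298596 = 298697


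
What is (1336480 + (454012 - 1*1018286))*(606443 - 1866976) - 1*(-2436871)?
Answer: -973388708927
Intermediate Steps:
(1336480 + (454012 - 1*1018286))*(606443 - 1866976) - 1*(-2436871) = (1336480 + (454012 - 1018286))*(-1260533) + 2436871 = (1336480 - 564274)*(-1260533) + 2436871 = 772206*(-1260533) + 2436871 = -973391145798 + 2436871 = -973388708927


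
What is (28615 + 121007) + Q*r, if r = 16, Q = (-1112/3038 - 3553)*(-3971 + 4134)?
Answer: -13849568486/1519 ≈ -9.1176e+6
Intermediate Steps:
Q = -879802769/1519 (Q = (-1112*1/3038 - 3553)*163 = (-556/1519 - 3553)*163 = -5397563/1519*163 = -879802769/1519 ≈ -5.7920e+5)
(28615 + 121007) + Q*r = (28615 + 121007) - 879802769/1519*16 = 149622 - 14076844304/1519 = -13849568486/1519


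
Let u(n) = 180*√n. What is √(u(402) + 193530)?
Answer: √(193530 + 180*√402) ≈ 444.00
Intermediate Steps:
√(u(402) + 193530) = √(180*√402 + 193530) = √(193530 + 180*√402)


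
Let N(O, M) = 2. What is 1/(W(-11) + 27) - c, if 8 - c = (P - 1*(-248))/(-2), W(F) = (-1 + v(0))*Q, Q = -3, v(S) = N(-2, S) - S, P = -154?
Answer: -1319/24 ≈ -54.958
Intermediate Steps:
v(S) = 2 - S
W(F) = -3 (W(F) = (-1 + (2 - 1*0))*(-3) = (-1 + (2 + 0))*(-3) = (-1 + 2)*(-3) = 1*(-3) = -3)
c = 55 (c = 8 - (-154 - 1*(-248))/(-2) = 8 - (-154 + 248)*(-1)/2 = 8 - 94*(-1)/2 = 8 - 1*(-47) = 8 + 47 = 55)
1/(W(-11) + 27) - c = 1/(-3 + 27) - 1*55 = 1/24 - 55 = -1319/24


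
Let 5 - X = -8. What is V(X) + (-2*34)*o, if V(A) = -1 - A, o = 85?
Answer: -5794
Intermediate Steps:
X = 13 (X = 5 - 1*(-8) = 5 + 8 = 13)
V(X) + (-2*34)*o = (-1 - 1*13) - 2*34*85 = (-1 - 13) - 68*85 = -14 - 5780 = -5794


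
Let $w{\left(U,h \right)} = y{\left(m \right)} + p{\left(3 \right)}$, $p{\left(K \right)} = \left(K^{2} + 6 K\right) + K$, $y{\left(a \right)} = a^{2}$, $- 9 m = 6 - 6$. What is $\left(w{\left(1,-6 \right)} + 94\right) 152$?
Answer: $18848$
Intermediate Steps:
$m = 0$ ($m = - \frac{6 - 6}{9} = \left(- \frac{1}{9}\right) 0 = 0$)
$p{\left(K \right)} = K^{2} + 7 K$
$w{\left(U,h \right)} = 30$ ($w{\left(U,h \right)} = 0^{2} + 3 \left(7 + 3\right) = 0 + 3 \cdot 10 = 0 + 30 = 30$)
$\left(w{\left(1,-6 \right)} + 94\right) 152 = \left(30 + 94\right) 152 = 124 \cdot 152 = 18848$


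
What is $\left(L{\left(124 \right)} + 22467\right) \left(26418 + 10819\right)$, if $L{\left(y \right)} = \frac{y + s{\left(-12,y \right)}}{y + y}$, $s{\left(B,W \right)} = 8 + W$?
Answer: $\frac{25935905633}{31} \approx 8.3664 \cdot 10^{8}$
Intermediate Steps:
$L{\left(y \right)} = \frac{8 + 2 y}{2 y}$ ($L{\left(y \right)} = \frac{y + \left(8 + y\right)}{y + y} = \frac{8 + 2 y}{2 y}$)
$\left(L{\left(124 \right)} + 22467\right) \left(26418 + 10819\right) = \left(\frac{4 + 124}{124} + 22467\right) \left(26418 + 10819\right) = \left(\frac{1}{124} \cdot 128 + 22467\right) 37237 = \left(\frac{32}{31} + 22467\right) 37237 = \frac{696509}{31} \cdot 37237 = \frac{25935905633}{31}$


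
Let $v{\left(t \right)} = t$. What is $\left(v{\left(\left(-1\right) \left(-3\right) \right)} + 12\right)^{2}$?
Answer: $225$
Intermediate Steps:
$\left(v{\left(\left(-1\right) \left(-3\right) \right)} + 12\right)^{2} = \left(\left(-1\right) \left(-3\right) + 12\right)^{2} = \left(3 + 12\right)^{2} = 15^{2} = 225$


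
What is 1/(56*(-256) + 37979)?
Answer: 1/23643 ≈ 4.2296e-5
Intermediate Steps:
1/(56*(-256) + 37979) = 1/(-14336 + 37979) = 1/23643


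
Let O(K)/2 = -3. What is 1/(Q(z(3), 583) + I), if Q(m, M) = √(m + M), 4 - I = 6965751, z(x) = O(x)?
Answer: -6965747/48521631267432 - √577/48521631267432 ≈ -1.4356e-7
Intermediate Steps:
O(K) = -6 (O(K) = 2*(-3) = -6)
z(x) = -6
I = -6965747 (I = 4 - 1*6965751 = 4 - 6965751 = -6965747)
Q(m, M) = √(M + m)
1/(Q(z(3), 583) + I) = 1/(√(583 - 6) - 6965747) = 1/(√577 - 6965747) = 1/(-6965747 + √577)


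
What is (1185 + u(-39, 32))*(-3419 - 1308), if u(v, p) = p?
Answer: -5752759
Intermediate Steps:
(1185 + u(-39, 32))*(-3419 - 1308) = (1185 + 32)*(-3419 - 1308) = 1217*(-4727) = -5752759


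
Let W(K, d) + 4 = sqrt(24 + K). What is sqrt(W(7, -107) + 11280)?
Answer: sqrt(11276 + sqrt(31)) ≈ 106.21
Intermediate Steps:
W(K, d) = -4 + sqrt(24 + K)
sqrt(W(7, -107) + 11280) = sqrt((-4 + sqrt(24 + 7)) + 11280) = sqrt((-4 + sqrt(31)) + 11280) = sqrt(11276 + sqrt(31))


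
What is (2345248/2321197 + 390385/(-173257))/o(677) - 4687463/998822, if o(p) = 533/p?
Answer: -2977292586392059687/474724403488015954 ≈ -6.2716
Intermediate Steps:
(2345248/2321197 + 390385/(-173257))/o(677) - 4687463/998822 = (2345248/2321197 + 390385/(-173257))/((533/677)) - 4687463/998822 = (2345248*(1/2321197) + 390385*(-1/173257))/((533*(1/677))) - 4687463*1/998822 = (2345248/2321197 - 390385/173257)/(533/677) - 426133/90802 = -499829858109/402163628629*677/533 - 426133/90802 = -8253288144873/5228127172177 - 426133/90802 = -2977292586392059687/474724403488015954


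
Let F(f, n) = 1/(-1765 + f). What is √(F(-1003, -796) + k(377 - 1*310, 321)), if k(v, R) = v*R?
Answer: 5*√411957115/692 ≈ 146.65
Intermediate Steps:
k(v, R) = R*v
√(F(-1003, -796) + k(377 - 1*310, 321)) = √(1/(-1765 - 1003) + 321*(377 - 1*310)) = √(1/(-2768) + 321*(377 - 310)) = √(-1/2768 + 321*67) = √(-1/2768 + 21507) = √(59531375/2768) = 5*√411957115/692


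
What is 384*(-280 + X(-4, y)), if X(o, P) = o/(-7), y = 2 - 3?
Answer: -751104/7 ≈ -1.0730e+5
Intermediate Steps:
y = -1
X(o, P) = -o/7 (X(o, P) = o*(-⅐) = -o/7)
384*(-280 + X(-4, y)) = 384*(-280 - ⅐*(-4)) = 384*(-280 + 4/7) = 384*(-1956/7) = -751104/7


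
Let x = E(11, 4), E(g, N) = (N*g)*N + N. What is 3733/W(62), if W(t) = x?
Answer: 3733/180 ≈ 20.739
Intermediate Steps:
E(g, N) = N + g*N² (E(g, N) = g*N² + N = N + g*N²)
x = 180 (x = 4*(1 + 4*11) = 4*(1 + 44) = 4*45 = 180)
W(t) = 180
3733/W(62) = 3733/180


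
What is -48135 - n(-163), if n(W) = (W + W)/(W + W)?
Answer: -48136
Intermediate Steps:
n(W) = 1 (n(W) = (2*W)/((2*W)) = (2*W)*(1/(2*W)) = 1)
-48135 - n(-163) = -48135 - 1*1 = -48135 - 1 = -48136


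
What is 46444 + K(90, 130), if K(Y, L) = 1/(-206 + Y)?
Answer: 5387503/116 ≈ 46444.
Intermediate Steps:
46444 + K(90, 130) = 46444 + 1/(-206 + 90) = 46444 + 1/(-116) = 46444 - 1/116 = 5387503/116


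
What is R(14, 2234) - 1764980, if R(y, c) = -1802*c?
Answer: -5790648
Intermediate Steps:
R(14, 2234) - 1764980 = -1802*2234 - 1764980 = -4025668 - 1764980 = -5790648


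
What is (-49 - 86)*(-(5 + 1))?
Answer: 810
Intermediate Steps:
(-49 - 86)*(-(5 + 1)) = -(-135)*6 = -135*(-6) = 810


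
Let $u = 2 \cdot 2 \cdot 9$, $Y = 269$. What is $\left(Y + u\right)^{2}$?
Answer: $93025$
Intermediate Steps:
$u = 36$ ($u = 4 \cdot 9 = 36$)
$\left(Y + u\right)^{2} = \left(269 + 36\right)^{2} = 305^{2} = 93025$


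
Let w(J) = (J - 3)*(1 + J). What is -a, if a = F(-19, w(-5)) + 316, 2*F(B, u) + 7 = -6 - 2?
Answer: -617/2 ≈ -308.50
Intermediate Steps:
w(J) = (1 + J)*(-3 + J) (w(J) = (-3 + J)*(1 + J) = (1 + J)*(-3 + J))
F(B, u) = -15/2 (F(B, u) = -7/2 + (-6 - 2)/2 = -7/2 + (1/2)*(-8) = -7/2 - 4 = -15/2)
a = 617/2 (a = -15/2 + 316 = 617/2 ≈ 308.50)
-a = -1*617/2 = -617/2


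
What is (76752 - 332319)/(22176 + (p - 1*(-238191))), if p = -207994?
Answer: -255567/52373 ≈ -4.8797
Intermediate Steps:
(76752 - 332319)/(22176 + (p - 1*(-238191))) = (76752 - 332319)/(22176 + (-207994 - 1*(-238191))) = -255567/(22176 + (-207994 + 238191)) = -255567/(22176 + 30197) = -255567/52373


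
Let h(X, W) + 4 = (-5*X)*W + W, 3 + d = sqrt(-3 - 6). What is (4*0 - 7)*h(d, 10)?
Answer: -1092 + 1050*I ≈ -1092.0 + 1050.0*I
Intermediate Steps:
d = -3 + 3*I (d = -3 + sqrt(-3 - 6) = -3 + sqrt(-9) = -3 + 3*I ≈ -3.0 + 3.0*I)
h(X, W) = -4 + W - 5*W*X (h(X, W) = -4 + ((-5*X)*W + W) = -4 + (-5*W*X + W) = -4 + (W - 5*W*X) = -4 + W - 5*W*X)
(4*0 - 7)*h(d, 10) = (4*0 - 7)*(-4 + 10 - 5*10*(-3 + 3*I)) = (0 - 7)*(-4 + 10 + (150 - 150*I)) = -7*(156 - 150*I) = -1092 + 1050*I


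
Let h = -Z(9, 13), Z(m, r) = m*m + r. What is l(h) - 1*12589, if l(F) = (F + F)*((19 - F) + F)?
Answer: -16161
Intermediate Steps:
Z(m, r) = r + m² (Z(m, r) = m² + r = r + m²)
h = -94 (h = -(13 + 9²) = -(13 + 81) = -1*94 = -94)
l(F) = 38*F (l(F) = (2*F)*19 = 38*F)
l(h) - 1*12589 = 38*(-94) - 1*12589 = -3572 - 12589 = -16161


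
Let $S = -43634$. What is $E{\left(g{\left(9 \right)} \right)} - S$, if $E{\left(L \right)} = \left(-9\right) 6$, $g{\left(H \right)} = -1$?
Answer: $43580$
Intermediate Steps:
$E{\left(L \right)} = -54$
$E{\left(g{\left(9 \right)} \right)} - S = -54 - -43634 = -54 + 43634 = 43580$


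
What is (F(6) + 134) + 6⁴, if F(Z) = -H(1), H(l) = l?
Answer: 1429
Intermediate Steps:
F(Z) = -1 (F(Z) = -1*1 = -1)
(F(6) + 134) + 6⁴ = (-1 + 134) + 6⁴ = 133 + 1296 = 1429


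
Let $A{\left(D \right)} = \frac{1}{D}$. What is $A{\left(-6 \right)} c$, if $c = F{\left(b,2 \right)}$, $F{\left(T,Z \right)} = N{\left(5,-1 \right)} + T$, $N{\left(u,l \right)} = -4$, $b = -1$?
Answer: $\frac{5}{6} \approx 0.83333$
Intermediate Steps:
$F{\left(T,Z \right)} = -4 + T$
$c = -5$ ($c = -4 - 1 = -5$)
$A{\left(-6 \right)} c = \frac{1}{-6} \left(-5\right) = \left(- \frac{1}{6}\right) \left(-5\right) = \frac{5}{6}$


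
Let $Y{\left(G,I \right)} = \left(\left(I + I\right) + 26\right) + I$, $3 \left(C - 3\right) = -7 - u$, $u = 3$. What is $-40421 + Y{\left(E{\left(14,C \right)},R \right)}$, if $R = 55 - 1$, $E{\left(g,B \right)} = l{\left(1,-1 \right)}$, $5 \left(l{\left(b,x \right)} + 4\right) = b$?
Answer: $-40233$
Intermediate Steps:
$C = - \frac{1}{3}$ ($C = 3 + \frac{-7 - 3}{3} = 3 + \frac{1}{3} \left(-10\right) = 3 - \frac{10}{3} = - \frac{1}{3} \approx -0.33333$)
$l{\left(b,x \right)} = -4 + \frac{b}{5}$
$E{\left(g,B \right)} = - \frac{19}{5}$ ($E{\left(g,B \right)} = -4 + \frac{1}{5} \cdot 1 = -4 + \frac{1}{5} = - \frac{19}{5}$)
$R = 54$ ($R = 55 - 1 = 54$)
$Y{\left(G,I \right)} = 26 + 3 I$ ($Y{\left(G,I \right)} = \left(2 I + 26\right) + I = \left(26 + 2 I\right) + I = 26 + 3 I$)
$-40421 + Y{\left(E{\left(14,C \right)},R \right)} = -40421 + \left(26 + 3 \cdot 54\right) = -40421 + \left(26 + 162\right) = -40421 + 188 = -40233$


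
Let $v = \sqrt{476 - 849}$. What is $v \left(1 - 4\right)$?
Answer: $- 3 i \sqrt{373} \approx - 57.94 i$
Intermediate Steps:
$v = i \sqrt{373}$ ($v = \sqrt{-373} = i \sqrt{373} \approx 19.313 i$)
$v \left(1 - 4\right) = i \sqrt{373} \left(1 - 4\right) = i \sqrt{373} \left(-3\right) = - 3 i \sqrt{373}$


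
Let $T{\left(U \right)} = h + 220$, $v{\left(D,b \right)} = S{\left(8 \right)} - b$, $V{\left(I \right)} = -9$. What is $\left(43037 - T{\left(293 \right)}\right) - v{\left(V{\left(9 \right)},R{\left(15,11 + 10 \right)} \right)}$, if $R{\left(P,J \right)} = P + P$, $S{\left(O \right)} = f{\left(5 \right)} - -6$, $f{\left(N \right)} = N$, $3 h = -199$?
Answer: $\frac{128707}{3} \approx 42902.0$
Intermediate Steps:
$h = - \frac{199}{3}$ ($h = \frac{1}{3} \left(-199\right) = - \frac{199}{3} \approx -66.333$)
$S{\left(O \right)} = 11$ ($S{\left(O \right)} = 5 - -6 = 5 + 6 = 11$)
$R{\left(P,J \right)} = 2 P$
$v{\left(D,b \right)} = 11 - b$
$T{\left(U \right)} = \frac{461}{3}$ ($T{\left(U \right)} = - \frac{199}{3} + 220 = \frac{461}{3}$)
$\left(43037 - T{\left(293 \right)}\right) - v{\left(V{\left(9 \right)},R{\left(15,11 + 10 \right)} \right)} = \left(43037 - \frac{461}{3}\right) - \left(11 - 2 \cdot 15\right) = \left(43037 - \frac{461}{3}\right) - \left(11 - 30\right) = \frac{128650}{3} - \left(11 - 30\right) = \frac{128650}{3} - -19 = \frac{128650}{3} + 19 = \frac{128707}{3}$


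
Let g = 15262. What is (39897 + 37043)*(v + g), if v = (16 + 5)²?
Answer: 1208188820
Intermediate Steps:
v = 441 (v = 21² = 441)
(39897 + 37043)*(v + g) = (39897 + 37043)*(441 + 15262) = 76940*15703 = 1208188820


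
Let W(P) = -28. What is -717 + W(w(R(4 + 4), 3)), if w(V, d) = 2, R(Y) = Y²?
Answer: -745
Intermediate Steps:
-717 + W(w(R(4 + 4), 3)) = -717 - 28 = -745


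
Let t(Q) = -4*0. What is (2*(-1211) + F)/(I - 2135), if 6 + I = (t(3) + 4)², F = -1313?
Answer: 747/425 ≈ 1.7576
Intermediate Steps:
t(Q) = 0
I = 10 (I = -6 + (0 + 4)² = -6 + 4² = -6 + 16 = 10)
(2*(-1211) + F)/(I - 2135) = (2*(-1211) - 1313)/(10 - 2135) = (-2422 - 1313)/(-2125) = -3735*(-1/2125) = 747/425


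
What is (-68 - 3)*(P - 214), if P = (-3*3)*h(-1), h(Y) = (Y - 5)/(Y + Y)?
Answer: 17111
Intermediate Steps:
h(Y) = (-5 + Y)/(2*Y) (h(Y) = (-5 + Y)/((2*Y)) = (-5 + Y)*(1/(2*Y)) = (-5 + Y)/(2*Y))
P = -27 (P = (-3*3)*((½)*(-5 - 1)/(-1)) = -9*(-1)*(-6)/2 = -9*3 = -27)
(-68 - 3)*(P - 214) = (-68 - 3)*(-27 - 214) = -71*(-241) = 17111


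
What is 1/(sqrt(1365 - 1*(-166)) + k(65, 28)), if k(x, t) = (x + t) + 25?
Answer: 118/12393 - sqrt(1531)/12393 ≈ 0.0063642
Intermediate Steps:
k(x, t) = 25 + t + x (k(x, t) = (t + x) + 25 = 25 + t + x)
1/(sqrt(1365 - 1*(-166)) + k(65, 28)) = 1/(sqrt(1365 - 1*(-166)) + (25 + 28 + 65)) = 1/(sqrt(1365 + 166) + 118) = 1/(sqrt(1531) + 118) = 1/(118 + sqrt(1531))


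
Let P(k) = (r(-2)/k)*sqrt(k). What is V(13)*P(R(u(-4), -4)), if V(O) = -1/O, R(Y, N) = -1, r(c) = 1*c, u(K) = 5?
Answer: -2*I/13 ≈ -0.15385*I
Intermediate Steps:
r(c) = c
P(k) = -2/sqrt(k) (P(k) = (-2/k)*sqrt(k) = -2/sqrt(k))
V(13)*P(R(u(-4), -4)) = (-1/13)*(-(-2)*I) = (-1*1/13)*(-(-2)*I) = -2*I/13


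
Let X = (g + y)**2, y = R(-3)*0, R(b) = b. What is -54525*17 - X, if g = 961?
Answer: -1850446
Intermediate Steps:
y = 0 (y = -3*0 = 0)
X = 923521 (X = (961 + 0)**2 = 961**2 = 923521)
-54525*17 - X = -54525*17 - 1*923521 = -926925 - 923521 = -1850446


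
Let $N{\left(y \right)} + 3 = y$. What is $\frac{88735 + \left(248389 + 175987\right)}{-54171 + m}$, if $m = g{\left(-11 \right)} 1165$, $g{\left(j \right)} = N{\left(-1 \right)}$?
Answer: $- \frac{513111}{58831} \approx -8.7218$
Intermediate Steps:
$N{\left(y \right)} = -3 + y$
$g{\left(j \right)} = -4$ ($g{\left(j \right)} = -3 - 1 = -4$)
$m = -4660$ ($m = \left(-4\right) 1165 = -4660$)
$\frac{88735 + \left(248389 + 175987\right)}{-54171 + m} = \frac{88735 + \left(248389 + 175987\right)}{-54171 - 4660} = \frac{88735 + 424376}{-58831} = 513111 \left(- \frac{1}{58831}\right) = - \frac{513111}{58831}$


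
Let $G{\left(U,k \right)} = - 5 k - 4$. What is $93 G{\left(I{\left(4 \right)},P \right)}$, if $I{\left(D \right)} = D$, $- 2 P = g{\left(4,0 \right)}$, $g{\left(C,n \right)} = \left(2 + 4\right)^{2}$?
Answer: $7998$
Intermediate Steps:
$g{\left(C,n \right)} = 36$ ($g{\left(C,n \right)} = 6^{2} = 36$)
$P = -18$ ($P = \left(- \frac{1}{2}\right) 36 = -18$)
$G{\left(U,k \right)} = -4 - 5 k$
$93 G{\left(I{\left(4 \right)},P \right)} = 93 \left(-4 - -90\right) = 93 \left(-4 + 90\right) = 93 \cdot 86 = 7998$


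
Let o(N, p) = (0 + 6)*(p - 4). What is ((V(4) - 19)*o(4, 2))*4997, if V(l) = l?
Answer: 899460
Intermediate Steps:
o(N, p) = -24 + 6*p (o(N, p) = 6*(-4 + p) = -24 + 6*p)
((V(4) - 19)*o(4, 2))*4997 = ((4 - 19)*(-24 + 6*2))*4997 = -15*(-24 + 12)*4997 = -15*(-12)*4997 = 180*4997 = 899460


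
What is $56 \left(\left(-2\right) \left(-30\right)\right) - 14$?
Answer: $3346$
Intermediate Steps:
$56 \left(\left(-2\right) \left(-30\right)\right) - 14 = 56 \cdot 60 - 14 = 3360 - 14 = 3346$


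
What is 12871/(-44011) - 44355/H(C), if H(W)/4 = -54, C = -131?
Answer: 649775923/3168792 ≈ 205.05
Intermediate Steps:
H(W) = -216 (H(W) = 4*(-54) = -216)
12871/(-44011) - 44355/H(C) = 12871/(-44011) - 44355/(-216) = 12871*(-1/44011) - 44355*(-1/216) = -12871/44011 + 14785/72 = 649775923/3168792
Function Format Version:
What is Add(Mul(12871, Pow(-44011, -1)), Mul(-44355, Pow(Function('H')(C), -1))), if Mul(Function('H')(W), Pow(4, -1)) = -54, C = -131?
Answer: Rational(649775923, 3168792) ≈ 205.05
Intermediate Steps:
Function('H')(W) = -216 (Function('H')(W) = Mul(4, -54) = -216)
Add(Mul(12871, Pow(-44011, -1)), Mul(-44355, Pow(Function('H')(C), -1))) = Add(Mul(12871, Pow(-44011, -1)), Mul(-44355, Pow(-216, -1))) = Add(Mul(12871, Rational(-1, 44011)), Mul(-44355, Rational(-1, 216))) = Add(Rational(-12871, 44011), Rational(14785, 72)) = Rational(649775923, 3168792)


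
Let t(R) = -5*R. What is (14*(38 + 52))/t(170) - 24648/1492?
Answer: -570768/31705 ≈ -18.002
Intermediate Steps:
(14*(38 + 52))/t(170) - 24648/1492 = (14*(38 + 52))/((-5*170)) - 24648/1492 = (14*90)/(-850) - 24648*1/1492 = 1260*(-1/850) - 6162/373 = -126/85 - 6162/373 = -570768/31705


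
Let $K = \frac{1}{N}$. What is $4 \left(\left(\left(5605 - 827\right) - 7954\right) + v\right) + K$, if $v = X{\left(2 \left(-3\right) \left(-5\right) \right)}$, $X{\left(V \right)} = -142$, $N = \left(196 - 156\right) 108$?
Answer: $- \frac{57335039}{4320} \approx -13272.0$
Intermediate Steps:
$N = 4320$ ($N = 40 \cdot 108 = 4320$)
$v = -142$
$K = \frac{1}{4320} \approx 0.00023148$
$4 \left(\left(\left(5605 - 827\right) - 7954\right) + v\right) + K = 4 \left(\left(\left(5605 - 827\right) - 7954\right) - 142\right) + \frac{1}{4320} = 4 \left(\left(4778 - 7954\right) - 142\right) + \frac{1}{4320} = 4 \left(-3176 - 142\right) + \frac{1}{4320} = 4 \left(-3318\right) + \frac{1}{4320} = -13272 + \frac{1}{4320} = - \frac{57335039}{4320}$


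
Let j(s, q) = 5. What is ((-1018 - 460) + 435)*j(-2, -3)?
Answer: -5215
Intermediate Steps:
((-1018 - 460) + 435)*j(-2, -3) = ((-1018 - 460) + 435)*5 = (-1478 + 435)*5 = -1043*5 = -5215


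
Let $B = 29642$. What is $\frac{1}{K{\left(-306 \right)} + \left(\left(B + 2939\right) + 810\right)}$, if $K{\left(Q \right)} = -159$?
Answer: $\frac{1}{33232} \approx 3.0091 \cdot 10^{-5}$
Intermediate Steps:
$\frac{1}{K{\left(-306 \right)} + \left(\left(B + 2939\right) + 810\right)} = \frac{1}{-159 + \left(\left(29642 + 2939\right) + 810\right)} = \frac{1}{-159 + \left(32581 + 810\right)} = \frac{1}{-159 + 33391} = \frac{1}{33232}$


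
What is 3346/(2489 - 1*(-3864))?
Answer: 3346/6353 ≈ 0.52668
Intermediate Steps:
3346/(2489 - 1*(-3864)) = 3346/(2489 + 3864) = 3346/6353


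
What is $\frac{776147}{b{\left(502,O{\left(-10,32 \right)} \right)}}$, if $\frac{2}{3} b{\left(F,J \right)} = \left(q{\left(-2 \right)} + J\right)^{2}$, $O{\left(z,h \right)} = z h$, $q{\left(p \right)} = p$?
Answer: $\frac{776147}{155526} \approx 4.9905$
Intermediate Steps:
$O{\left(z,h \right)} = h z$
$b{\left(F,J \right)} = \frac{3 \left(-2 + J\right)^{2}}{2}$
$\frac{776147}{b{\left(502,O{\left(-10,32 \right)} \right)}} = \frac{776147}{\frac{3}{2} \left(-2 + 32 \left(-10\right)\right)^{2}} = \frac{776147}{\frac{3}{2} \left(-2 - 320\right)^{2}} = \frac{776147}{\frac{3}{2} \left(-322\right)^{2}} = \frac{776147}{\frac{3}{2} \cdot 103684} = \frac{776147}{155526}$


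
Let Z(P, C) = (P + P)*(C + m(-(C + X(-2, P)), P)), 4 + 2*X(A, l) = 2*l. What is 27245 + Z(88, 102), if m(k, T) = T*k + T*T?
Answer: -1503603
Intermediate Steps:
X(A, l) = -2 + l (X(A, l) = -2 + (2*l)/2 = -2 + l)
m(k, T) = T² + T*k (m(k, T) = T*k + T² = T² + T*k)
Z(P, C) = 2*P*(C + P*(2 - C)) (Z(P, C) = (P + P)*(C + P*(P - (C + (-2 + P)))) = (2*P)*(C + P*(P - (-2 + C + P))) = (2*P)*(C + P*(P + (2 - C - P))) = (2*P)*(C + P*(2 - C)) = 2*P*(C + P*(2 - C)))
27245 + Z(88, 102) = 27245 + 2*88*(102 - 1*88*(-2 + 102)) = 27245 + 2*88*(102 - 1*88*100) = 27245 + 2*88*(102 - 8800) = 27245 + 2*88*(-8698) = 27245 - 1530848 = -1503603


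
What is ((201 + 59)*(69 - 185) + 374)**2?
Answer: 887205796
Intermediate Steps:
((201 + 59)*(69 - 185) + 374)**2 = (260*(-116) + 374)**2 = (-30160 + 374)**2 = (-29786)**2 = 887205796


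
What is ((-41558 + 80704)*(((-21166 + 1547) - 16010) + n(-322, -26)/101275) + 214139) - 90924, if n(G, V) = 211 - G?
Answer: -141239068299407/101275 ≈ -1.3946e+9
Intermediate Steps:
((-41558 + 80704)*(((-21166 + 1547) - 16010) + n(-322, -26)/101275) + 214139) - 90924 = ((-41558 + 80704)*(((-21166 + 1547) - 16010) + (211 - 1*(-322))/101275) + 214139) - 90924 = (39146*((-19619 - 16010) + (211 + 322)*(1/101275)) + 214139) - 90924 = (39146*(-35629 + 533*(1/101275)) + 214139) - 90924 = (39146*(-35629 + 533/101275) + 214139) - 90924 = (39146*(-3608326442/101275) + 214139) - 90924 = (-141251546898532/101275 + 214139) - 90924 = -141229859971307/101275 - 90924 = -141239068299407/101275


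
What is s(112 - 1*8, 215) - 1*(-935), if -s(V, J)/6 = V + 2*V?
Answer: -937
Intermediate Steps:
s(V, J) = -18*V (s(V, J) = -6*(V + 2*V) = -18*V)
s(112 - 1*8, 215) - 1*(-935) = -18*(112 - 1*8) - 1*(-935) = -18*(112 - 8) + 935 = -18*104 + 935 = -1872 + 935 = -937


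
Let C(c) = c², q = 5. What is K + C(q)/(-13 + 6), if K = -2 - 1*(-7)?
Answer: 10/7 ≈ 1.4286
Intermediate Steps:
K = 5 (K = -2 + 7 = 5)
K + C(q)/(-13 + 6) = 5 + 5²/(-13 + 6) = 5 + 25/(-7) = 5 + 25*(-⅐) = 5 - 25/7 = 10/7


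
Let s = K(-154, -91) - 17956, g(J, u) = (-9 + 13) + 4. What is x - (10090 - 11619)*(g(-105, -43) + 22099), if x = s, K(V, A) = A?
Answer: 33783556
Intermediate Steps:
g(J, u) = 8 (g(J, u) = 4 + 4 = 8)
s = -18047 (s = -91 - 17956 = -18047)
x = -18047
x - (10090 - 11619)*(g(-105, -43) + 22099) = -18047 - (10090 - 11619)*(8 + 22099) = -18047 - (-1529)*22107 = -18047 - 1*(-33801603) = -18047 + 33801603 = 33783556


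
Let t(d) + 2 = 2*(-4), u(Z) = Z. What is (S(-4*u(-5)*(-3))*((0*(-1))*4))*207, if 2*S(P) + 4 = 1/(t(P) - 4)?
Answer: 0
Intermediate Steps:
t(d) = -10 (t(d) = -2 + 2*(-4) = -2 - 8 = -10)
S(P) = -57/28 (S(P) = -2 + 1/(2*(-10 - 4)) = -2 + (1/2)/(-14) = -2 + (1/2)*(-1/14) = -2 - 1/28 = -57/28)
(S(-4*u(-5)*(-3))*((0*(-1))*4))*207 = -57*0*(-1)*4/28*207 = -0*4*207 = -57/28*0*207 = 0*207 = 0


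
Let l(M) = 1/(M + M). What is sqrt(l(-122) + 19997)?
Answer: sqrt(297635287)/122 ≈ 141.41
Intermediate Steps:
l(M) = 1/(2*M)
sqrt(l(-122) + 19997) = sqrt((1/2)/(-122) + 19997) = sqrt((1/2)*(-1/122) + 19997) = sqrt(-1/244 + 19997) = sqrt(4879267/244) = sqrt(297635287)/122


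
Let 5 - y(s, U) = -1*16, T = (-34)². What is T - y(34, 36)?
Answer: 1135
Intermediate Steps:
T = 1156
y(s, U) = 21 (y(s, U) = 5 - (-1)*16 = 5 - 1*(-16) = 5 + 16 = 21)
T - y(34, 36) = 1156 - 1*21 = 1156 - 21 = 1135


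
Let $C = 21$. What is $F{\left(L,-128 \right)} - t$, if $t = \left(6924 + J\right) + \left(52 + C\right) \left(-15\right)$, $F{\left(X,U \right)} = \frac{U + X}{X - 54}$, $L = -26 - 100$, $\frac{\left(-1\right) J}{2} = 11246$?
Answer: $\frac{1499797}{90} \approx 16664.0$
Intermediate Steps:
$J = -22492$ ($J = \left(-2\right) 11246 = -22492$)
$L = -126$
$F{\left(X,U \right)} = \frac{U + X}{-54 + X}$
$t = -16663$ ($t = \left(6924 - 22492\right) + \left(52 + 21\right) \left(-15\right) = -15568 + 73 \left(-15\right) = -15568 - 1095 = -16663$)
$F{\left(L,-128 \right)} - t = \frac{-128 - 126}{-54 - 126} - -16663 = \frac{1}{-180} \left(-254\right) + 16663 = \left(- \frac{1}{180}\right) \left(-254\right) + 16663 = \frac{127}{90} + 16663 = \frac{1499797}{90}$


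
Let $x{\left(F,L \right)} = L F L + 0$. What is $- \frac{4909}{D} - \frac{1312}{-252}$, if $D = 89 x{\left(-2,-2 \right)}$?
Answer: $\frac{542803}{44856} \approx 12.101$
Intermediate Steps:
$x{\left(F,L \right)} = F L^{2}$ ($x{\left(F,L \right)} = F L L + 0 = F L^{2} + 0 = F L^{2}$)
$D = -712$ ($D = 89 \left(- 2 \left(-2\right)^{2}\right) = 89 \left(\left(-2\right) 4\right) = 89 \left(-8\right) = -712$)
$- \frac{4909}{D} - \frac{1312}{-252} = - \frac{4909}{-712} - \frac{1312}{-252} = \left(-4909\right) \left(- \frac{1}{712}\right) - - \frac{328}{63} = \frac{4909}{712} + \frac{328}{63} = \frac{542803}{44856}$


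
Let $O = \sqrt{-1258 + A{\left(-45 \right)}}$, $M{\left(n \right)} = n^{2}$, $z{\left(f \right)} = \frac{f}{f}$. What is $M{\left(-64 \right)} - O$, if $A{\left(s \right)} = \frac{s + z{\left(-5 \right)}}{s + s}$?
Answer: $4096 - \frac{2 i \sqrt{70735}}{15} \approx 4096.0 - 35.461 i$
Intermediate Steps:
$z{\left(f \right)} = 1$
$A{\left(s \right)} = \frac{1 + s}{2 s}$ ($A{\left(s \right)} = \frac{s + 1}{s + s} = \frac{1 + s}{2 s}$)
$O = \frac{2 i \sqrt{70735}}{15}$ ($O = \sqrt{-1258 + \frac{1 - 45}{2 \left(-45\right)}} = \sqrt{-1258 + \frac{1}{2} \left(- \frac{1}{45}\right) \left(-44\right)} = \sqrt{-1258 + \frac{22}{45}} = \sqrt{- \frac{56588}{45}} = \frac{2 i \sqrt{70735}}{15} \approx 35.461 i$)
$M{\left(-64 \right)} - O = \left(-64\right)^{2} - \frac{2 i \sqrt{70735}}{15} = 4096 - \frac{2 i \sqrt{70735}}{15}$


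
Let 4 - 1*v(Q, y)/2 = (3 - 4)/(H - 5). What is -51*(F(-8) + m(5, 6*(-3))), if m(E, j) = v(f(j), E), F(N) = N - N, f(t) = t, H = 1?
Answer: -765/2 ≈ -382.50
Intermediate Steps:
v(Q, y) = 15/2 (v(Q, y) = 8 - 2*(3 - 4)/(1 - 5) = 8 - (-2)/(-4) = 8 - (-2)*(-1)/4 = 8 - 2*1/4 = 8 - 1/2 = 15/2)
F(N) = 0
m(E, j) = 15/2
-51*(F(-8) + m(5, 6*(-3))) = -51*(0 + 15/2) = -51*15/2 = -765/2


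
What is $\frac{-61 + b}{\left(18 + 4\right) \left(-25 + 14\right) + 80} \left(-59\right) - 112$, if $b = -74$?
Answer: $- \frac{967}{6} \approx -161.17$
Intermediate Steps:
$\frac{-61 + b}{\left(18 + 4\right) \left(-25 + 14\right) + 80} \left(-59\right) - 112 = \frac{-61 - 74}{\left(18 + 4\right) \left(-25 + 14\right) + 80} \left(-59\right) - 112 = - \frac{135}{22 \left(-11\right) + 80} \left(-59\right) - 112 = - \frac{135}{-242 + 80} \left(-59\right) - 112 = - \frac{135}{-162} \left(-59\right) - 112 = \left(-135\right) \left(- \frac{1}{162}\right) \left(-59\right) - 112 = \frac{5}{6} \left(-59\right) - 112 = - \frac{295}{6} - 112 = - \frac{967}{6}$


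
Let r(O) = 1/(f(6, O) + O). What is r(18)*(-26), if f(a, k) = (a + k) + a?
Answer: -13/24 ≈ -0.54167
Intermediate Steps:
f(a, k) = k + 2*a
r(O) = 1/(12 + 2*O) (r(O) = 1/((O + 2*6) + O) = 1/((O + 12) + O) = 1/((12 + O) + O) = 1/(12 + 2*O))
r(18)*(-26) = (1/(2*(6 + 18)))*(-26) = ((½)/24)*(-26) = ((½)*(1/24))*(-26) = (1/48)*(-26) = -13/24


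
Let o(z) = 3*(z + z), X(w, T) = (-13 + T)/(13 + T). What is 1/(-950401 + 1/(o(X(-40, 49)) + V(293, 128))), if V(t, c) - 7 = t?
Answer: -9408/8941372577 ≈ -1.0522e-6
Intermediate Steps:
X(w, T) = (-13 + T)/(13 + T)
o(z) = 6*z (o(z) = 3*(2*z) = 6*z)
V(t, c) = 7 + t
1/(-950401 + 1/(o(X(-40, 49)) + V(293, 128))) = 1/(-950401 + 1/(6*((-13 + 49)/(13 + 49)) + (7 + 293))) = 1/(-950401 + 1/(6*(36/62) + 300)) = 1/(-950401 + 1/(6*((1/62)*36) + 300)) = 1/(-950401 + 1/(6*(18/31) + 300)) = 1/(-950401 + 1/(108/31 + 300)) = 1/(-950401 + 1/(9408/31)) = 1/(-950401 + 31/9408) = 1/(-8941372577/9408) = -9408/8941372577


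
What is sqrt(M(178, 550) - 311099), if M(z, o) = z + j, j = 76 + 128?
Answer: I*sqrt(310717) ≈ 557.42*I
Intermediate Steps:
j = 204
M(z, o) = 204 + z (M(z, o) = z + 204 = 204 + z)
sqrt(M(178, 550) - 311099) = sqrt((204 + 178) - 311099) = sqrt(382 - 311099) = sqrt(-310717) = I*sqrt(310717)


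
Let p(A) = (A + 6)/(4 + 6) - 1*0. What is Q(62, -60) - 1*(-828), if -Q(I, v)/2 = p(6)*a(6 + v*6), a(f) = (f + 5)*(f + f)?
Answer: -2960964/5 ≈ -5.9219e+5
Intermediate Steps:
a(f) = 2*f*(5 + f) (a(f) = (5 + f)*(2*f) = 2*f*(5 + f))
p(A) = ⅗ + A/10 (p(A) = (6 + A)/10 + 0 = (6 + A)*(⅒) + 0 = (⅗ + A/10) + 0 = ⅗ + A/10)
Q(I, v) = -24*(6 + 6*v)*(11 + 6*v)/5 (Q(I, v) = -2*(⅗ + (⅒)*6)*2*(6 + v*6)*(5 + (6 + v*6)) = -2*(⅗ + ⅗)*2*(6 + 6*v)*(5 + (6 + 6*v)) = -12*2*(6 + 6*v)*(11 + 6*v)/5 = -24*(6 + 6*v)*(11 + 6*v)/5)
Q(62, -60) - 1*(-828) = -144*(1 - 60)*(11 + 6*(-60))/5 - 1*(-828) = -144/5*(-59)*(11 - 360) + 828 = -144/5*(-59)*(-349) + 828 = -2965104/5 + 828 = -2960964/5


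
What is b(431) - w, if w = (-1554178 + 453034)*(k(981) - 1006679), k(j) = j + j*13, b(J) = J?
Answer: -1093375428649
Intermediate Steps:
k(j) = 14*j (k(j) = j + 13*j = 14*j)
w = 1093375429080 (w = (-1554178 + 453034)*(14*981 - 1006679) = -1101144*(13734 - 1006679) = -1101144*(-992945) = 1093375429080)
b(431) - w = 431 - 1*1093375429080 = 431 - 1093375429080 = -1093375428649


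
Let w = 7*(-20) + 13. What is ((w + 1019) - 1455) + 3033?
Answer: 2470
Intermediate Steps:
w = -127 (w = -140 + 13 = -127)
((w + 1019) - 1455) + 3033 = ((-127 + 1019) - 1455) + 3033 = (892 - 1455) + 3033 = -563 + 3033 = 2470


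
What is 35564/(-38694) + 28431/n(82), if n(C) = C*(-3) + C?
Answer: -552970805/3172908 ≈ -174.28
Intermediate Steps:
n(C) = -2*C (n(C) = -3*C + C = -2*C)
35564/(-38694) + 28431/n(82) = 35564/(-38694) + 28431/((-2*82)) = 35564*(-1/38694) + 28431/(-164) = -17782/19347 + 28431*(-1/164) = -17782/19347 - 28431/164 = -552970805/3172908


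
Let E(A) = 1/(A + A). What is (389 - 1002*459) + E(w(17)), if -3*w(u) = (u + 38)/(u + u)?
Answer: -25274146/55 ≈ -4.5953e+5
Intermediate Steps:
w(u) = -(38 + u)/(6*u) (w(u) = -(u + 38)/(3*(u + u)) = -(38 + u)/(3*(2*u)) = -(38 + u)*1/(2*u)/3 = -(38 + u)/(6*u))
E(A) = 1/(2*A)
(389 - 1002*459) + E(w(17)) = (389 - 1002*459) + 1/(2*(((1/6)*(-38 - 1*17)/17))) = (389 - 459918) + 1/(2*(((1/6)*(1/17)*(-38 - 17)))) = -459529 + 1/(2*(((1/6)*(1/17)*(-55)))) = -459529 + 1/(2*(-55/102)) = -459529 + (1/2)*(-102/55) = -459529 - 51/55 = -25274146/55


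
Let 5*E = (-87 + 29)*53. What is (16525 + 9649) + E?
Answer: 127796/5 ≈ 25559.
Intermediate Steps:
E = -3074/5 (E = ((-87 + 29)*53)/5 = (-58*53)/5 = (⅕)*(-3074) = -3074/5 ≈ -614.80)
(16525 + 9649) + E = (16525 + 9649) - 3074/5 = 26174 - 3074/5 = 127796/5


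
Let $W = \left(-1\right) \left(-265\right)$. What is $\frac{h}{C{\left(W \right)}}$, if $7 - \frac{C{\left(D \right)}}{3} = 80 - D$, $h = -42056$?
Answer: $- \frac{5257}{72} \approx -73.014$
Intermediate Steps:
$W = 265$
$C{\left(D \right)} = -219 + 3 D$ ($C{\left(D \right)} = 21 - 3 \left(80 - D\right) = 21 + \left(-240 + 3 D\right) = -219 + 3 D$)
$\frac{h}{C{\left(W \right)}} = - \frac{42056}{-219 + 3 \cdot 265} = - \frac{42056}{-219 + 795} = - \frac{42056}{576} = \left(-42056\right) \frac{1}{576} = - \frac{5257}{72}$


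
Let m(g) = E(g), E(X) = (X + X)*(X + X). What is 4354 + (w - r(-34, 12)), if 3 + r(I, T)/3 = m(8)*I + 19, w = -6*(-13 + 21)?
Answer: 30370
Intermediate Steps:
E(X) = 4*X² (E(X) = (2*X)*(2*X) = 4*X²)
m(g) = 4*g²
w = -48 (w = -6*8 = -48)
r(I, T) = 48 + 768*I (r(I, T) = -9 + 3*((4*8²)*I + 19) = -9 + 3*((4*64)*I + 19) = -9 + 3*(256*I + 19) = -9 + 3*(19 + 256*I) = -9 + (57 + 768*I) = 48 + 768*I)
4354 + (w - r(-34, 12)) = 4354 + (-48 - (48 + 768*(-34))) = 4354 + (-48 - (48 - 26112)) = 4354 + (-48 - 1*(-26064)) = 4354 + (-48 + 26064) = 4354 + 26016 = 30370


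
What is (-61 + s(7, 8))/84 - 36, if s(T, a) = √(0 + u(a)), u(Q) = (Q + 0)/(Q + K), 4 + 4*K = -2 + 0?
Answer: -3085/84 + √13/273 ≈ -36.713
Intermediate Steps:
K = -3/2 (K = -1 + (-2 + 0)/4 = -1 + (¼)*(-2) = -1 - ½ = -3/2 ≈ -1.5000)
u(Q) = Q/(-3/2 + Q) (u(Q) = (Q + 0)/(Q - 3/2) = Q/(-3/2 + Q))
s(T, a) = √2*√(a/(-3 + 2*a)) (s(T, a) = √(0 + 2*a/(-3 + 2*a)) = √(2*a/(-3 + 2*a)) = √2*√(a/(-3 + 2*a)))
(-61 + s(7, 8))/84 - 36 = (-61 + √2*√(8/(-3 + 2*8)))/84 - 36 = (-61 + √2*√(8/(-3 + 16)))/84 - 36 = (-61 + √2*√(8/13))/84 - 36 = (-61 + √2*(2*√26/13))/84 - 36 = (-61 + 4*√13/13)/84 - 36 = (-61/84 + √13/273) - 36 = -3085/84 + √13/273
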